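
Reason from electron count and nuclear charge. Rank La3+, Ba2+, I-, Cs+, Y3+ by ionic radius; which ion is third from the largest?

Ba2+

Tabulating Z and e⁻: Y3+: 36 e⁻, Z=39, La3+: 54 e⁻, Z=57, Ba2+: 54 e⁻, Z=56, Cs+: 54 e⁻, Z=55, I-: 54 e⁻, Z=53. Y3+ < La3+ (same group, period 5 vs 6); La3+ < Ba2+ (both 54 e⁻, Z=57>56); Ba2+ < Cs+ (isoelectronic, higher Z=56 is smaller); Cs+ < I- (both 54 e⁻, Z=55>53).
Full ascending order: Y3+ < La3+ < Ba2+ < Cs+ < I-. Counting from the largest, position 3 is Ba2+.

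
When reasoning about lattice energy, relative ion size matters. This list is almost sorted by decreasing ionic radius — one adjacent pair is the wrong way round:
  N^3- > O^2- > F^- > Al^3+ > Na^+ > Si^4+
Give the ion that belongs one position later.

Scanning neighbour by neighbour, only Al^3+/Na^+ violates a trend: Al^3+ and Na^+ share 10 electrons; the higher nuclear charge on Al (Z=13) contracts it more, so Al^3+ < Na^+. That makes Al^3+ the one sitting a position early relative to where it belongs.

Al^3+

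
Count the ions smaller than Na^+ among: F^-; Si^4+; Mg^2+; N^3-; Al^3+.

3

Each ion has 10 electrons. The ranking follows nuclear charge in reverse — greater Z gives a smaller radius. Si^4+ (Z=14), Al^3+ (Z=13), Mg^2+ (Z=12), Na^+ (Z=11), F^- (Z=9), N^3- (Z=7).
Placing each against Na^+: smaller — Si^4+, Al^3+, Mg^2+; larger — F^-, N^3-. That's 3.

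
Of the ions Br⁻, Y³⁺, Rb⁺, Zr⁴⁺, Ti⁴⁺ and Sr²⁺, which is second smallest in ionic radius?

Zr⁴⁺

Electron counts and nuclear charges: Ti⁴⁺ (Z=22, 18 e⁻), Zr⁴⁺ (Z=40, 36 e⁻), Y³⁺ (Z=39, 36 e⁻), Sr²⁺ (Z=38, 36 e⁻), Rb⁺ (Z=37, 36 e⁻), Br⁻ (Z=35, 36 e⁻). Ti⁴⁺ < Zr⁴⁺ (same group, period 4 vs 5); Zr⁴⁺ < Y³⁺ (isoelectronic, higher Z=40 is smaller); Y³⁺ < Sr²⁺ (both 36 e⁻, Z=39>38); Sr²⁺ < Rb⁺ (isoelectronic, higher Z=38 is smaller); Rb⁺ < Br⁻ (isoelectronic, higher Z=37 is smaller).
So the order is Ti⁴⁺ < Zr⁴⁺ < Y³⁺ < Sr²⁺ < Rb⁺ < Br⁻; the 2nd-smallest ion is Zr⁴⁺.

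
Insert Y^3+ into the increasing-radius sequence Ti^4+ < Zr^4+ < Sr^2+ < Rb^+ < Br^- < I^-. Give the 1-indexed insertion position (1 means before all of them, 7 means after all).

Ti^4+ has 18 e⁻ (Z=22), Zr^4+ has 36 e⁻ (Z=40), Y^3+ has 36 e⁻ (Z=39), Sr^2+ has 36 e⁻ (Z=38), Rb^+ has 36 e⁻ (Z=37), Br^- has 36 e⁻ (Z=35), I^- has 54 e⁻ (Z=53). Ti^4+ < Zr^4+ (same group, period 4 vs 5); Zr^4+ < Y^3+ (isoelectronic, higher Z=40 is smaller); Y^3+ < Sr^2+ (both 36 e⁻, Z=39>38); Sr^2+ < Rb^+ (isoelectronic, higher Z=38 is smaller); Rb^+ < Br^- (both 36 e⁻, Z=37>35); Br^- < I^- (same group, 1 shell fewer).
Merged order: Ti^4+ < Zr^4+ < Y^3+ < Sr^2+ < Rb^+ < Br^- < I^- — Y^3+ is number 3.

3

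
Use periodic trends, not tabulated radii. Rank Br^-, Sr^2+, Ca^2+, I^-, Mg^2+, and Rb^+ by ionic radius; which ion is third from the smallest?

Sr^2+

Electron counts and nuclear charges: Mg^2+ (Z=12, 10 e⁻), Ca^2+ (Z=20, 18 e⁻), Sr^2+ (Z=38, 36 e⁻), Rb^+ (Z=37, 36 e⁻), Br^- (Z=35, 36 e⁻), I^- (Z=53, 54 e⁻). Mg^2+ < Ca^2+ (same group, period 3 vs 4); Ca^2+ < Sr^2+ (same group, period 4 vs 5); Sr^2+ < Rb^+ (isoelectronic, higher Z=38 is smaller); Rb^+ < Br^- (isoelectronic, higher Z=37 is smaller); Br^- < I^- (same group, 1 shell fewer).
Full ascending order: Mg^2+ < Ca^2+ < Sr^2+ < Rb^+ < Br^- < I^-. Counting from the smallest, position 3 is Sr^2+.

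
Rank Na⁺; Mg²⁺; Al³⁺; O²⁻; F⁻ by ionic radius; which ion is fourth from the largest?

Mg²⁺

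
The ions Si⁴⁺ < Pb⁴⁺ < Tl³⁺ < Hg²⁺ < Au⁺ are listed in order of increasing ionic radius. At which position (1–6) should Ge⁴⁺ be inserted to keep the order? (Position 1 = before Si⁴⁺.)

Electron counts and nuclear charges: Si⁴⁺: 10 e⁻, Z=14, Ge⁴⁺: 28 e⁻, Z=32, Pb⁴⁺: 78 e⁻, Z=82, Tl³⁺: 78 e⁻, Z=81, Hg²⁺: 78 e⁻, Z=80, Au⁺: 78 e⁻, Z=79. Si⁴⁺ < Ge⁴⁺ (same group, 1 shell fewer); Ge⁴⁺ < Pb⁴⁺ (same group, 2 shells fewer); Pb⁴⁺ < Tl³⁺ (both 78 e⁻, Z=82>81); Tl³⁺ < Hg²⁺ (both 78 e⁻, Z=81>80); Hg²⁺ < Au⁺ (isoelectronic, higher Z=80 is smaller).
Merged order: Si⁴⁺ < Ge⁴⁺ < Pb⁴⁺ < Tl³⁺ < Hg²⁺ < Au⁺ — Ge⁴⁺ is number 2.

2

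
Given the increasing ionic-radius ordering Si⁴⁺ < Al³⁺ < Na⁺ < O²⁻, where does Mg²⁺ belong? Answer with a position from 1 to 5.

Isoelectronic series (10 e⁻ each). Size is set by nuclear charge: more protons means a smaller ion. Si⁴⁺ (Z=14), Al³⁺ (Z=13), Mg²⁺ (Z=12), Na⁺ (Z=11), O²⁻ (Z=8).
Merged order: Si⁴⁺ < Al³⁺ < Mg²⁺ < Na⁺ < O²⁻ — Mg²⁺ is number 3.

3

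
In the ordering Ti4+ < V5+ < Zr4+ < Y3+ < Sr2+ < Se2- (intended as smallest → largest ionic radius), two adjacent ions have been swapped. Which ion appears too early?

The pair Ti4+, V5+ is the wrong way round — they are isoelectronic (18 e⁻) and V has more protons than Ti (23 vs 22), making V5+ smaller. All other adjacent pairs agree with periodic trends, so Ti4+ is the misplaced ion.

Ti4+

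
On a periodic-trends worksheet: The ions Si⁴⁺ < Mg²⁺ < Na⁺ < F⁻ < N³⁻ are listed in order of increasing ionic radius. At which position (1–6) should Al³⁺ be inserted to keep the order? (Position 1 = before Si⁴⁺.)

2

Isoelectronic series (10 e⁻ each). Size is set by nuclear charge: more protons means a smaller ion. Si⁴⁺ (Z=14), Al³⁺ (Z=13), Mg²⁺ (Z=12), Na⁺ (Z=11), F⁻ (Z=9), N³⁻ (Z=7).
The complete sequence is Si⁴⁺ < Al³⁺ < Mg²⁺ < Na⁺ < F⁻ < N³⁻. Al³⁺ sits at position 2.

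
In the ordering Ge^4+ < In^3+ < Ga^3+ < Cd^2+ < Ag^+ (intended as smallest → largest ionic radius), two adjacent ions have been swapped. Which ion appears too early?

In^3+

Scanning neighbour by neighbour, only In^3+/Ga^3+ violates a trend: Ga^3+ and In^3+ are in one column with the same charge; the lighter period-4 ion has one fewer shell and is smaller. That makes In^3+ the one sitting a position early relative to where it belongs.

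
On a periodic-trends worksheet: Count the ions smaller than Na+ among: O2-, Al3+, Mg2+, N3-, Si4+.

3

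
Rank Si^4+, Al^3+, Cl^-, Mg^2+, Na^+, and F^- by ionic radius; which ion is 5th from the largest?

Al^3+

Work out protons and electrons: Si^4+: 10 e⁻, Z=14, Al^3+: 10 e⁻, Z=13, Mg^2+: 10 e⁻, Z=12, Na^+: 10 e⁻, Z=11, F^-: 10 e⁻, Z=9, Cl^-: 18 e⁻, Z=17. Si^4+ < Al^3+ (isoelectronic, higher Z=14 is smaller); Al^3+ < Mg^2+ (both 10 e⁻, Z=13>12); Mg^2+ < Na^+ (isoelectronic, higher Z=12 is smaller); Na^+ < F^- (both 10 e⁻, Z=11>9); F^- < Cl^- (same group, 1 shell fewer).
That gives Si^4+ < Al^3+ < Mg^2+ < Na^+ < F^- < Cl^-. From the largest end, number 5 is Al^3+.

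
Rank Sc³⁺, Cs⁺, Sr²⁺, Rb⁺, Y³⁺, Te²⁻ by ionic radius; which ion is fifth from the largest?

Y³⁺

Tabulating Z and e⁻: Sc³⁺: 18 e⁻, Z=21, Y³⁺: 36 e⁻, Z=39, Sr²⁺: 36 e⁻, Z=38, Rb⁺: 36 e⁻, Z=37, Cs⁺: 54 e⁻, Z=55, Te²⁻: 54 e⁻, Z=52. Sc³⁺ < Y³⁺ (same group, 1 shell fewer); Y³⁺ < Sr²⁺ (isoelectronic, higher Z=39 is smaller); Sr²⁺ < Rb⁺ (both 36 e⁻, Z=38>37); Rb⁺ < Cs⁺ (same group, 1 shell fewer); Cs⁺ < Te²⁻ (isoelectronic, higher Z=55 is smaller).
Ordering: Sc³⁺ < Y³⁺ < Sr²⁺ < Rb⁺ < Cs⁺ < Te²⁻. The fifth largest is Y³⁺.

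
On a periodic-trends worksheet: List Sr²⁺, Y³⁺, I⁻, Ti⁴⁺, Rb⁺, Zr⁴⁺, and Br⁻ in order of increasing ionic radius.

Electron counts and nuclear charges: Ti⁴⁺: 18 e⁻, Z=22, Zr⁴⁺: 36 e⁻, Z=40, Y³⁺: 36 e⁻, Z=39, Sr²⁺: 36 e⁻, Z=38, Rb⁺: 36 e⁻, Z=37, Br⁻: 36 e⁻, Z=35, I⁻: 54 e⁻, Z=53. Ti⁴⁺ < Zr⁴⁺ (same group, period 4 vs 5); Zr⁴⁺ < Y³⁺ (both 36 e⁻, Z=40>39); Y³⁺ < Sr²⁺ (isoelectronic, higher Z=39 is smaller); Sr²⁺ < Rb⁺ (both 36 e⁻, Z=38>37); Rb⁺ < Br⁻ (isoelectronic, higher Z=37 is smaller); Br⁻ < I⁻ (same group, 1 shell fewer).

Ti⁴⁺ < Zr⁴⁺ < Y³⁺ < Sr²⁺ < Rb⁺ < Br⁻ < I⁻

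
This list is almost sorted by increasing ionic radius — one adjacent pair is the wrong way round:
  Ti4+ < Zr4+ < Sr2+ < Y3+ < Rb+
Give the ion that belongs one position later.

Compare adjacent ions: Y3+ and Sr2+ share 36 electrons; the higher nuclear charge on Y (Z=39) contracts it more, so Y3+ < Sr2+ — yet in this increasing list Sr2+ sits before Y3+. Nothing else is reversed, so Sr2+ should move one place to the right.

Sr2+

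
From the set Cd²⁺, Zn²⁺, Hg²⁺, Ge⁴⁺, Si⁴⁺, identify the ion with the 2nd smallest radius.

Ge⁴⁺

Electron counts and nuclear charges: Si⁴⁺ (Z=14, 10 e⁻), Ge⁴⁺ (Z=32, 28 e⁻), Zn²⁺ (Z=30, 28 e⁻), Cd²⁺ (Z=48, 46 e⁻), Hg²⁺ (Z=80, 78 e⁻). Si⁴⁺ < Ge⁴⁺ (same group, period 3 vs 4); Ge⁴⁺ < Zn²⁺ (both 28 e⁻, Z=32>30); Zn²⁺ < Cd²⁺ (same group, 1 shell fewer); Cd²⁺ < Hg²⁺ (same group, 1 shell fewer).
That gives Si⁴⁺ < Ge⁴⁺ < Zn²⁺ < Cd²⁺ < Hg²⁺. From the smallest end, number 2 is Ge⁴⁺.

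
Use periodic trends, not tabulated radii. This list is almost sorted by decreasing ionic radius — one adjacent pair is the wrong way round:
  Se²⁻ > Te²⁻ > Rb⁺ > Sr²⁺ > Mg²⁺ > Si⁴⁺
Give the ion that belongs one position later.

Se²⁻

The pair Se²⁻, Te²⁻ is the wrong way round — Se²⁻ and Te²⁻ are in one column with the same charge; the lighter period-4 ion has one fewer shell and is smaller. All other adjacent pairs agree with periodic trends, so Se²⁻ is the misplaced ion.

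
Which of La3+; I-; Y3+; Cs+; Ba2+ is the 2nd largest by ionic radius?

Cs+

Tabulating Z and e⁻: Y3+ has 36 e⁻ (Z=39), La3+ has 54 e⁻ (Z=57), Ba2+ has 54 e⁻ (Z=56), Cs+ has 54 e⁻ (Z=55), I- has 54 e⁻ (Z=53). Y3+ < La3+ (same group, period 5 vs 6); La3+ < Ba2+ (both 54 e⁻, Z=57>56); Ba2+ < Cs+ (both 54 e⁻, Z=56>55); Cs+ < I- (isoelectronic, higher Z=55 is smaller).
Ordering: Y3+ < La3+ < Ba2+ < Cs+ < I-. The 2nd largest is Cs+.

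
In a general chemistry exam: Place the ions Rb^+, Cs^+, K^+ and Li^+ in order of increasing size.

All are in the same group with charge +1. Radius grows down the group as n (the outermost shell) increases.

Li^+ < K^+ < Rb^+ < Cs^+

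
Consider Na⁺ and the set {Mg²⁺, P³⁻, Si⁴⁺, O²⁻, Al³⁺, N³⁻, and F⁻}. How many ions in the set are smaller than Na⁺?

3

Work out protons and electrons: Si⁴⁺: 10 e⁻, Z=14, Al³⁺: 10 e⁻, Z=13, Mg²⁺: 10 e⁻, Z=12, Na⁺: 10 e⁻, Z=11, F⁻: 10 e⁻, Z=9, O²⁻: 10 e⁻, Z=8, N³⁻: 10 e⁻, Z=7, P³⁻: 18 e⁻, Z=15. Si⁴⁺ < Al³⁺ (both 10 e⁻, Z=14>13); Al³⁺ < Mg²⁺ (isoelectronic, higher Z=13 is smaller); Mg²⁺ < Na⁺ (both 10 e⁻, Z=12>11); Na⁺ < F⁻ (both 10 e⁻, Z=11>9); F⁻ < O²⁻ (both 10 e⁻, Z=9>8); O²⁻ < N³⁻ (both 10 e⁻, Z=8>7); N³⁻ < P³⁻ (same group, 1 shell fewer).
Ordering all of them (including Na⁺) by radius gives Si⁴⁺ < Al³⁺ < Mg²⁺ < Na⁺ < F⁻ < O²⁻ < N³⁻ < P³⁻. That's 3.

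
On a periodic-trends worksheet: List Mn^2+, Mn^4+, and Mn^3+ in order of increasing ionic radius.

For a single element, ionic radius drops as positive charge rises — Mn^4+ < Mn^2+.

Mn^4+ < Mn^3+ < Mn^2+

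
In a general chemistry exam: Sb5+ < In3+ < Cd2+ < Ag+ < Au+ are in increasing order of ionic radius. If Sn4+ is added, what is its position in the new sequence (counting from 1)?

First list Z and electron count for each: Sb5+ has 46 e⁻ (Z=51), Sn4+ has 46 e⁻ (Z=50), In3+ has 46 e⁻ (Z=49), Cd2+ has 46 e⁻ (Z=48), Ag+ has 46 e⁻ (Z=47), Au+ has 78 e⁻ (Z=79). Sb5+ < Sn4+ (isoelectronic, higher Z=51 is smaller); Sn4+ < In3+ (both 46 e⁻, Z=50>49); In3+ < Cd2+ (isoelectronic, higher Z=49 is smaller); Cd2+ < Ag+ (isoelectronic, higher Z=48 is smaller); Ag+ < Au+ (same group, period 5 vs 6).
Merged order: Sb5+ < Sn4+ < In3+ < Cd2+ < Ag+ < Au+ — Sn4+ is number 2.

2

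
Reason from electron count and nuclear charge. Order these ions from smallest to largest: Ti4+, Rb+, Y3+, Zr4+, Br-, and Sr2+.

First list Z and electron count for each: Ti4+ has 18 e⁻ (Z=22), Zr4+ has 36 e⁻ (Z=40), Y3+ has 36 e⁻ (Z=39), Sr2+ has 36 e⁻ (Z=38), Rb+ has 36 e⁻ (Z=37), Br- has 36 e⁻ (Z=35). Ti4+ < Zr4+ (same group, period 4 vs 5); Zr4+ < Y3+ (both 36 e⁻, Z=40>39); Y3+ < Sr2+ (both 36 e⁻, Z=39>38); Sr2+ < Rb+ (both 36 e⁻, Z=38>37); Rb+ < Br- (both 36 e⁻, Z=37>35).

Ti4+ < Zr4+ < Y3+ < Sr2+ < Rb+ < Br-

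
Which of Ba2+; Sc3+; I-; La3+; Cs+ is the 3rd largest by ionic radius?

Ba2+

Sc3+ has 18 e⁻ (Z=21), La3+ has 54 e⁻ (Z=57), Ba2+ has 54 e⁻ (Z=56), Cs+ has 54 e⁻ (Z=55), I- has 54 e⁻ (Z=53). Sc3+ < La3+ (same group, 2 shells fewer); La3+ < Ba2+ (both 54 e⁻, Z=57>56); Ba2+ < Cs+ (isoelectronic, higher Z=56 is smaller); Cs+ < I- (both 54 e⁻, Z=55>53).
Ordering: Sc3+ < La3+ < Ba2+ < Cs+ < I-. The 3rd largest is Ba2+.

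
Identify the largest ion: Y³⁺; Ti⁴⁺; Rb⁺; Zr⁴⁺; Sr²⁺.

Electron counts and nuclear charges: Ti⁴⁺ has 18 e⁻ (Z=22), Zr⁴⁺ has 36 e⁻ (Z=40), Y³⁺ has 36 e⁻ (Z=39), Sr²⁺ has 36 e⁻ (Z=38), Rb⁺ has 36 e⁻ (Z=37). Ti⁴⁺ < Zr⁴⁺ (same group, period 4 vs 5); Zr⁴⁺ < Y³⁺ (both 36 e⁻, Z=40>39); Y³⁺ < Sr²⁺ (both 36 e⁻, Z=39>38); Sr²⁺ < Rb⁺ (isoelectronic, higher Z=38 is smaller).

Rb⁺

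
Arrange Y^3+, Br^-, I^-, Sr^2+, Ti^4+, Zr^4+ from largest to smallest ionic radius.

Ti^4+: 18 e⁻, Z=22, Zr^4+: 36 e⁻, Z=40, Y^3+: 36 e⁻, Z=39, Sr^2+: 36 e⁻, Z=38, Br^-: 36 e⁻, Z=35, I^-: 54 e⁻, Z=53. Ti^4+ < Zr^4+ (same group, 1 shell fewer); Zr^4+ < Y^3+ (isoelectronic, higher Z=40 is smaller); Y^3+ < Sr^2+ (isoelectronic, higher Z=39 is smaller); Sr^2+ < Br^- (both 36 e⁻, Z=38>35); Br^- < I^- (same group, 1 shell fewer).

I^- > Br^- > Sr^2+ > Y^3+ > Zr^4+ > Ti^4+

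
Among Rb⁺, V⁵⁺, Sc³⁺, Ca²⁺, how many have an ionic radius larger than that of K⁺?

1

Electron counts and nuclear charges: V⁵⁺: 18 e⁻, Z=23, Sc³⁺: 18 e⁻, Z=21, Ca²⁺: 18 e⁻, Z=20, K⁺: 18 e⁻, Z=19, Rb⁺: 36 e⁻, Z=37. V⁵⁺ < Sc³⁺ (isoelectronic, higher Z=23 is smaller); Sc³⁺ < Ca²⁺ (both 18 e⁻, Z=21>20); Ca²⁺ < K⁺ (isoelectronic, higher Z=20 is smaller); K⁺ < Rb⁺ (same group, 1 shell fewer).
Ordering all of them (including K⁺) by radius gives V⁵⁺ < Sc³⁺ < Ca²⁺ < K⁺ < Rb⁺. Count: 1.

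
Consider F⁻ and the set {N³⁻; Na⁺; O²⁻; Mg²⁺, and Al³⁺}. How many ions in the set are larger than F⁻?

2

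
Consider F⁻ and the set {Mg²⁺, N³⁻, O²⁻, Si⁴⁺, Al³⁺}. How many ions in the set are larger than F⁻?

2

Isoelectronic series (10 e⁻ each). Size is set by nuclear charge: more protons means a smaller ion. Si⁴⁺ (Z=14), Al³⁺ (Z=13), Mg²⁺ (Z=12), F⁻ (Z=9), O²⁻ (Z=8), N³⁻ (Z=7).
Overall: Si⁴⁺ < Al³⁺ < Mg²⁺ < F⁻ < O²⁻ < N³⁻. F⁻ has 3 below it and 2 above. So 2 are larger.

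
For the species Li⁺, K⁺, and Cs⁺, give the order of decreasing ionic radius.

Cs⁺ > K⁺ > Li⁺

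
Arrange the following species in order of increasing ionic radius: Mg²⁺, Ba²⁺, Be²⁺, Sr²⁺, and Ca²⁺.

These ions sit in one column with identical charge. Each step down the periodic table adds a principal shell, increasing the radius.

Be²⁺ < Mg²⁺ < Ca²⁺ < Sr²⁺ < Ba²⁺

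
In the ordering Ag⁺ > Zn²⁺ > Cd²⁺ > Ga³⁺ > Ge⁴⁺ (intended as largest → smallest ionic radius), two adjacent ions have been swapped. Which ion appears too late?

Cd²⁺

Compare adjacent ions: both in group 12 with the same charge; Zn²⁺ (period 4) has the smaller radius — yet in this decreasing list Zn²⁺ sits before Cd²⁺. Nothing else is reversed, so Cd²⁺ should move one place to the left.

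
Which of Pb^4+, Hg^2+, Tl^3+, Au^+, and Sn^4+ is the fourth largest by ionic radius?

Pb^4+

Tabulating Z and e⁻: Sn^4+ (Z=50, 46 e⁻), Pb^4+ (Z=82, 78 e⁻), Tl^3+ (Z=81, 78 e⁻), Hg^2+ (Z=80, 78 e⁻), Au^+ (Z=79, 78 e⁻). Sn^4+ < Pb^4+ (same group, 1 shell fewer); Pb^4+ < Tl^3+ (both 78 e⁻, Z=82>81); Tl^3+ < Hg^2+ (isoelectronic, higher Z=81 is smaller); Hg^2+ < Au^+ (isoelectronic, higher Z=80 is smaller).
Full ascending order: Sn^4+ < Pb^4+ < Tl^3+ < Hg^2+ < Au^+. Counting from the largest, position 4 is Pb^4+.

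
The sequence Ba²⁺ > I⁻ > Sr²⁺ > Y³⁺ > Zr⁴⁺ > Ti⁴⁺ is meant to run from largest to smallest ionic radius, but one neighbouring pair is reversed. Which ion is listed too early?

Ba²⁺

Scanning neighbour by neighbour, only Ba²⁺/I⁻ violates a trend: they are isoelectronic (54 e⁻) and Ba has more protons than I (56 vs 53), making Ba²⁺ smaller. That makes Ba²⁺ the one sitting a position early relative to where it belongs.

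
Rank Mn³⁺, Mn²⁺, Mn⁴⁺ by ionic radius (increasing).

Mn⁴⁺ < Mn³⁺ < Mn²⁺

For a single element, ionic radius drops as positive charge rises — Mn⁴⁺ < Mn²⁺.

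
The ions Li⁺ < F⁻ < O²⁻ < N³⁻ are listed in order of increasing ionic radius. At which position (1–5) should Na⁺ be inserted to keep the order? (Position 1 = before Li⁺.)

2

First list Z and electron count for each: Li⁺ has 2 e⁻ (Z=3), Na⁺ has 10 e⁻ (Z=11), F⁻ has 10 e⁻ (Z=9), O²⁻ has 10 e⁻ (Z=8), N³⁻ has 10 e⁻ (Z=7). Li⁺ < Na⁺ (same group, 1 shell fewer); Na⁺ < F⁻ (isoelectronic, higher Z=11 is smaller); F⁻ < O²⁻ (isoelectronic, higher Z=9 is smaller); O²⁻ < N³⁻ (both 10 e⁻, Z=8>7).
With Na⁺ included the full order is Li⁺ < Na⁺ < F⁻ < O²⁻ < N³⁻, so it takes position 2.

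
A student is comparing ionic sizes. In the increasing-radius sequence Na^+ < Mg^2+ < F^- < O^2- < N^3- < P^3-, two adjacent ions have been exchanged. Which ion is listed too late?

Mg^2+

Compare adjacent ions: they are isoelectronic (10 e⁻) and Mg has more protons than Na (12 vs 11), making Mg^2+ smaller — yet in this increasing list Na^+ sits before Mg^2+. Nothing else is reversed, so Mg^2+ should move one place to the left.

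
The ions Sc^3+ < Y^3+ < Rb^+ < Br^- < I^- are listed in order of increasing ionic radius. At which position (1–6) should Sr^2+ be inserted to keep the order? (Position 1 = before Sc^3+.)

3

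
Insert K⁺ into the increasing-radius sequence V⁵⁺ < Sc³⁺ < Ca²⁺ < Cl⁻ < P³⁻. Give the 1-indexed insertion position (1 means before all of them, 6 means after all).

These species are isoelectronic with 18 electrons. The only difference is the number of protons: V⁵⁺ (Z=23), Sc³⁺ (Z=21), Ca²⁺ (Z=20), K⁺ (Z=19), Cl⁻ (Z=17), P³⁻ (Z=15). The strongest nuclear pull (V⁵⁺) gives the smallest ion.
With K⁺ included the full order is V⁵⁺ < Sc³⁺ < Ca²⁺ < K⁺ < Cl⁻ < P³⁻, so it takes position 4.

4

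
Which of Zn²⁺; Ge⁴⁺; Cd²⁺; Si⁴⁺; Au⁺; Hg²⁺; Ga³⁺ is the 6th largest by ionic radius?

Electron counts and nuclear charges: Si⁴⁺ has 10 e⁻ (Z=14), Ge⁴⁺ has 28 e⁻ (Z=32), Ga³⁺ has 28 e⁻ (Z=31), Zn²⁺ has 28 e⁻ (Z=30), Cd²⁺ has 46 e⁻ (Z=48), Hg²⁺ has 78 e⁻ (Z=80), Au⁺ has 78 e⁻ (Z=79). Si⁴⁺ < Ge⁴⁺ (same group, period 3 vs 4); Ge⁴⁺ < Ga³⁺ (isoelectronic, higher Z=32 is smaller); Ga³⁺ < Zn²⁺ (isoelectronic, higher Z=31 is smaller); Zn²⁺ < Cd²⁺ (same group, period 4 vs 5); Cd²⁺ < Hg²⁺ (same group, period 5 vs 6); Hg²⁺ < Au⁺ (both 78 e⁻, Z=80>79).
So the order is Si⁴⁺ < Ge⁴⁺ < Ga³⁺ < Zn²⁺ < Cd²⁺ < Hg²⁺ < Au⁺; the 6th-largest ion is Ge⁴⁺.

Ge⁴⁺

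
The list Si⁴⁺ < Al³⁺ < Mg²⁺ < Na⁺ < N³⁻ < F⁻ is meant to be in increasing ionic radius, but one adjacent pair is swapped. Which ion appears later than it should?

The pair N³⁻, F⁻ is the wrong way round — they are isoelectronic (10 e⁻) and F has more protons than N (9 vs 7), making F⁻ smaller. All other adjacent pairs agree with periodic trends, so F⁻ is the misplaced ion.

F⁻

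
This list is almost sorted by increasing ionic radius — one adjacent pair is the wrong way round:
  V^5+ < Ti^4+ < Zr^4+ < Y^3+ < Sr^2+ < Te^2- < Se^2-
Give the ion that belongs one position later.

Te^2-

Scanning neighbour by neighbour, only Te^2-/Se^2- violates a trend: same group and charge — period 4 sits above period 5, so Se^2- is smaller. That makes Te^2- the one sitting a position early relative to where it belongs.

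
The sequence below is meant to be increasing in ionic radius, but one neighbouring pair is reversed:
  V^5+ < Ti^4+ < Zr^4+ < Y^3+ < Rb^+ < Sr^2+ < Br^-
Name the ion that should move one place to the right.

Rb^+

The pair Rb^+, Sr^2+ is the wrong way round — they are isoelectronic (36 e⁻) and Sr has more protons than Rb (38 vs 37), making Sr^2+ smaller. All other adjacent pairs agree with periodic trends, so Rb^+ is the misplaced ion.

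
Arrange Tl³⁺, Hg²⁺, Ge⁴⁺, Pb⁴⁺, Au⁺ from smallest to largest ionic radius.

Work out protons and electrons: Ge⁴⁺ (Z=32, 28 e⁻), Pb⁴⁺ (Z=82, 78 e⁻), Tl³⁺ (Z=81, 78 e⁻), Hg²⁺ (Z=80, 78 e⁻), Au⁺ (Z=79, 78 e⁻). Ge⁴⁺ < Pb⁴⁺ (same group, 2 shells fewer); Pb⁴⁺ < Tl³⁺ (isoelectronic, higher Z=82 is smaller); Tl³⁺ < Hg²⁺ (isoelectronic, higher Z=81 is smaller); Hg²⁺ < Au⁺ (isoelectronic, higher Z=80 is smaller).

Ge⁴⁺ < Pb⁴⁺ < Tl³⁺ < Hg²⁺ < Au⁺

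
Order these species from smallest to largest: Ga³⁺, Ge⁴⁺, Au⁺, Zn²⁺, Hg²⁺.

Ge⁴⁺ < Ga³⁺ < Zn²⁺ < Hg²⁺ < Au⁺

Electron counts and nuclear charges: Ge⁴⁺ has 28 e⁻ (Z=32), Ga³⁺ has 28 e⁻ (Z=31), Zn²⁺ has 28 e⁻ (Z=30), Hg²⁺ has 78 e⁻ (Z=80), Au⁺ has 78 e⁻ (Z=79). Ge⁴⁺ < Ga³⁺ (both 28 e⁻, Z=32>31); Ga³⁺ < Zn²⁺ (both 28 e⁻, Z=31>30); Zn²⁺ < Hg²⁺ (same group, 2 shells fewer); Hg²⁺ < Au⁺ (isoelectronic, higher Z=80 is smaller).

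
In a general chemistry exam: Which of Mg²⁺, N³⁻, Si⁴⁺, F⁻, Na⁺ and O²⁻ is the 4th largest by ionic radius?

These species are isoelectronic with 10 electrons. The only difference is the number of protons: Si⁴⁺ (Z=14), Mg²⁺ (Z=12), Na⁺ (Z=11), F⁻ (Z=9), O²⁻ (Z=8), N³⁻ (Z=7). The strongest nuclear pull (Si⁴⁺) gives the smallest ion.
Full ascending order: Si⁴⁺ < Mg²⁺ < Na⁺ < F⁻ < O²⁻ < N³⁻. Counting from the largest, position 4 is Na⁺.

Na⁺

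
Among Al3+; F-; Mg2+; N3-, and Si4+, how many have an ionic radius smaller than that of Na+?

All of these have 10 electrons (isoelectronic). With the same electron cloud, the ion with the most protons pulls it in tightest. Nuclear charges: Si4+ (Z=14), Al3+ (Z=13), Mg2+ (Z=12), Na+ (Z=11), F- (Z=9), N3- (Z=7). Highest Z is smallest.
Relative to Na+, the ions that are smaller are Si4+, Al3+, Mg2+. So 3 are smaller.

3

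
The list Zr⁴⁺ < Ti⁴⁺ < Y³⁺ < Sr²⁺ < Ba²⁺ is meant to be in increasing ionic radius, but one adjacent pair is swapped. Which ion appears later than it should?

Check each adjacent pair. Zr⁴⁺ and Ti⁴⁺ are reversed: Ti⁴⁺ and Zr⁴⁺ are in one column with the same charge; the lighter period-4 ion has one fewer shell and is smaller. No other neighbouring pair contradicts the periodic trends, so Ti⁴⁺ is the ion listed too late.

Ti⁴⁺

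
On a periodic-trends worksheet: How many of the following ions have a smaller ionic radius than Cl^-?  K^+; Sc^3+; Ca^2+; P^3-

3

All of these have 18 electrons (isoelectronic). With the same electron cloud, the ion with the most protons pulls it in tightest. Nuclear charges: Sc^3+ (Z=21), Ca^2+ (Z=20), K^+ (Z=19), Cl^- (Z=17), P^3- (Z=15). Highest Z is smallest.
Overall: Sc^3+ < Ca^2+ < K^+ < Cl^- < P^3-. Cl^- has 3 below it and 1 above. Count: 3.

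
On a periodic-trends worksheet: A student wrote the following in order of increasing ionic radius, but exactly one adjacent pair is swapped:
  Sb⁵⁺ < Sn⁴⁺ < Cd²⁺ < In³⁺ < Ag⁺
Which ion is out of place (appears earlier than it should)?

Cd²⁺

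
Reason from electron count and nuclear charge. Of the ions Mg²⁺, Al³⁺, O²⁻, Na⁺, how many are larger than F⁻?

Isoelectronic series (10 e⁻ each). Size is set by nuclear charge: more protons means a smaller ion. Al³⁺ (Z=13), Mg²⁺ (Z=12), Na⁺ (Z=11), F⁻ (Z=9), O²⁻ (Z=8).
Ordering all of them (including F⁻) by radius gives Al³⁺ < Mg²⁺ < Na⁺ < F⁻ < O²⁻. So 1 is larger.

1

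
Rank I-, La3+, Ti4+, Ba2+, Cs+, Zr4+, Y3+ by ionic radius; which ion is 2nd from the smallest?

Zr4+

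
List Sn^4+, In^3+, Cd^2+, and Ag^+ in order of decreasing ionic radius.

Ag^+ > Cd^2+ > In^3+ > Sn^4+

These species are isoelectronic with 46 electrons. The only difference is the number of protons: Sn^4+ (Z=50), In^3+ (Z=49), Cd^2+ (Z=48), Ag^+ (Z=47). The strongest nuclear pull (Sn^4+) gives the smallest ion.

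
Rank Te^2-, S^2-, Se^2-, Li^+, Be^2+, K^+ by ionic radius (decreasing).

Work out protons and electrons: Be^2+ (Z=4, 2 e⁻), Li^+ (Z=3, 2 e⁻), K^+ (Z=19, 18 e⁻), S^2- (Z=16, 18 e⁻), Se^2- (Z=34, 36 e⁻), Te^2- (Z=52, 54 e⁻). Be^2+ < Li^+ (isoelectronic, higher Z=4 is smaller); Li^+ < K^+ (same group, period 2 vs 4); K^+ < S^2- (isoelectronic, higher Z=19 is smaller); S^2- < Se^2- (same group, period 3 vs 4); Se^2- < Te^2- (same group, 1 shell fewer).

Te^2- > Se^2- > S^2- > K^+ > Li^+ > Be^2+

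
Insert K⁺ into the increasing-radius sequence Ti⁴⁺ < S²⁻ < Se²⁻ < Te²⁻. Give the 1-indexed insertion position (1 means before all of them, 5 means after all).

First list Z and electron count for each: Ti⁴⁺ (Z=22, 18 e⁻), K⁺ (Z=19, 18 e⁻), S²⁻ (Z=16, 18 e⁻), Se²⁻ (Z=34, 36 e⁻), Te²⁻ (Z=52, 54 e⁻). Ti⁴⁺ < K⁺ (isoelectronic, higher Z=22 is smaller); K⁺ < S²⁻ (both 18 e⁻, Z=19>16); S²⁻ < Se²⁻ (same group, 1 shell fewer); Se²⁻ < Te²⁻ (same group, 1 shell fewer).
Putting K⁺ in gives Ti⁴⁺ < K⁺ < S²⁻ < Se²⁻ < Te²⁻; it lands at slot 2.

2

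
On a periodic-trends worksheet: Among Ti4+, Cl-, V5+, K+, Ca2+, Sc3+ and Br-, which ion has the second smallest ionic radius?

Work out protons and electrons: V5+: 18 e⁻, Z=23, Ti4+: 18 e⁻, Z=22, Sc3+: 18 e⁻, Z=21, Ca2+: 18 e⁻, Z=20, K+: 18 e⁻, Z=19, Cl-: 18 e⁻, Z=17, Br-: 36 e⁻, Z=35. V5+ < Ti4+ (isoelectronic, higher Z=23 is smaller); Ti4+ < Sc3+ (both 18 e⁻, Z=22>21); Sc3+ < Ca2+ (both 18 e⁻, Z=21>20); Ca2+ < K+ (both 18 e⁻, Z=20>19); K+ < Cl- (isoelectronic, higher Z=19 is smaller); Cl- < Br- (same group, 1 shell fewer).
Full ascending order: V5+ < Ti4+ < Sc3+ < Ca2+ < K+ < Cl- < Br-. Counting from the smallest, position 2 is Ti4+.

Ti4+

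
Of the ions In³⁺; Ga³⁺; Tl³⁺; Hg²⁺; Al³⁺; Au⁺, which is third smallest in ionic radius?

Tabulating Z and e⁻: Al³⁺: 10 e⁻, Z=13, Ga³⁺: 28 e⁻, Z=31, In³⁺: 46 e⁻, Z=49, Tl³⁺: 78 e⁻, Z=81, Hg²⁺: 78 e⁻, Z=80, Au⁺: 78 e⁻, Z=79. Al³⁺ < Ga³⁺ (same group, 1 shell fewer); Ga³⁺ < In³⁺ (same group, 1 shell fewer); In³⁺ < Tl³⁺ (same group, period 5 vs 6); Tl³⁺ < Hg²⁺ (isoelectronic, higher Z=81 is smaller); Hg²⁺ < Au⁺ (both 78 e⁻, Z=80>79).
Ordering: Al³⁺ < Ga³⁺ < In³⁺ < Tl³⁺ < Hg²⁺ < Au⁺. The third smallest is In³⁺.

In³⁺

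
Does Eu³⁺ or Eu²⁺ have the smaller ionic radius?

Same element, different charge: the more highly charged cation has fewer electrons and a greater effective nuclear charge per electron, making Eu³⁺ the smallest.

Eu³⁺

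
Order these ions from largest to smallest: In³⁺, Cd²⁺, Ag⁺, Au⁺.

Au⁺ > Ag⁺ > Cd²⁺ > In³⁺

First list Z and electron count for each: In³⁺ has 46 e⁻ (Z=49), Cd²⁺ has 46 e⁻ (Z=48), Ag⁺ has 46 e⁻ (Z=47), Au⁺ has 78 e⁻ (Z=79). In³⁺ < Cd²⁺ (isoelectronic, higher Z=49 is smaller); Cd²⁺ < Ag⁺ (isoelectronic, higher Z=48 is smaller); Ag⁺ < Au⁺ (same group, period 5 vs 6).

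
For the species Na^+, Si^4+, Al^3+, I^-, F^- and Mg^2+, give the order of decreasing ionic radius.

Si^4+: 10 e⁻, Z=14, Al^3+: 10 e⁻, Z=13, Mg^2+: 10 e⁻, Z=12, Na^+: 10 e⁻, Z=11, F^-: 10 e⁻, Z=9, I^-: 54 e⁻, Z=53. Si^4+ < Al^3+ (both 10 e⁻, Z=14>13); Al^3+ < Mg^2+ (both 10 e⁻, Z=13>12); Mg^2+ < Na^+ (isoelectronic, higher Z=12 is smaller); Na^+ < F^- (both 10 e⁻, Z=11>9); F^- < I^- (same group, period 2 vs 5).

I^- > F^- > Na^+ > Mg^2+ > Al^3+ > Si^4+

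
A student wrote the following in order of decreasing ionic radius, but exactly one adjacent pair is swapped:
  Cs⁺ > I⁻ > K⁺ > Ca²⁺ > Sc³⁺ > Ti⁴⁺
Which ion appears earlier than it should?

Cs⁺

The pair Cs⁺, I⁻ is the wrong way round — both have 54 electrons but Z(Cs)=55 > Z(I)=53, so Cs⁺ should be the smaller of the two. All other adjacent pairs agree with periodic trends, so Cs⁺ is the misplaced ion.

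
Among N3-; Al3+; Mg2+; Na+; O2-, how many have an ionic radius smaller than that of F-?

These species are isoelectronic with 10 electrons. The only difference is the number of protons: Al3+ (Z=13), Mg2+ (Z=12), Na+ (Z=11), F- (Z=9), O2- (Z=8), N3- (Z=7). The strongest nuclear pull (Al3+) gives the smallest ion.
Relative to F-, the ions that are smaller are Al3+, Mg2+, Na+. So 3 are smaller.

3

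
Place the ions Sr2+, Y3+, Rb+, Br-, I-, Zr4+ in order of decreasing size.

I- > Br- > Rb+ > Sr2+ > Y3+ > Zr4+

Zr4+: 36 e⁻, Z=40, Y3+: 36 e⁻, Z=39, Sr2+: 36 e⁻, Z=38, Rb+: 36 e⁻, Z=37, Br-: 36 e⁻, Z=35, I-: 54 e⁻, Z=53. Zr4+ < Y3+ (both 36 e⁻, Z=40>39); Y3+ < Sr2+ (isoelectronic, higher Z=39 is smaller); Sr2+ < Rb+ (both 36 e⁻, Z=38>37); Rb+ < Br- (both 36 e⁻, Z=37>35); Br- < I- (same group, 1 shell fewer).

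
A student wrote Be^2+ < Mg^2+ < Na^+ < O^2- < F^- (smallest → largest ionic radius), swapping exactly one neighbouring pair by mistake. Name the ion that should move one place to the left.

F^-

Scanning neighbour by neighbour, only O^2-/F^- violates a trend: both have 10 electrons but Z(F)=9 > Z(O)=8, so F^- should be the smaller of the two. That makes F^- the one sitting a position late relative to where it belongs.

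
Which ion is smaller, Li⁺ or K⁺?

These ions sit in one column with identical charge. Each step down the periodic table adds a principal shell, increasing the radius.

Li⁺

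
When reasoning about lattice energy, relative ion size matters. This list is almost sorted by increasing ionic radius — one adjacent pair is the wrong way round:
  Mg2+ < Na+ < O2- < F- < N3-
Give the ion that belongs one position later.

Compare adjacent ions: both have 10 electrons but Z(F)=9 > Z(O)=8, so F- should be the smaller of the two — yet in this increasing list O2- sits before F-. Nothing else is reversed, so O2- should move one place to the right.

O2-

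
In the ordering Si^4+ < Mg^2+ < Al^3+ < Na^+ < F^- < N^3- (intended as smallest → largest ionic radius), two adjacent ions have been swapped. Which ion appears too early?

The pair Mg^2+, Al^3+ is the wrong way round — Al^3+ and Mg^2+ share 10 electrons; the higher nuclear charge on Al (Z=13) contracts it more, so Al^3+ < Mg^2+. All other adjacent pairs agree with periodic trends, so Mg^2+ is the misplaced ion.

Mg^2+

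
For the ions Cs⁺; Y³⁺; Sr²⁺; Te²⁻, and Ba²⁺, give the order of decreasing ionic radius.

Te²⁻ > Cs⁺ > Ba²⁺ > Sr²⁺ > Y³⁺

Y³⁺ has 36 e⁻ (Z=39), Sr²⁺ has 36 e⁻ (Z=38), Ba²⁺ has 54 e⁻ (Z=56), Cs⁺ has 54 e⁻ (Z=55), Te²⁻ has 54 e⁻ (Z=52). Y³⁺ < Sr²⁺ (both 36 e⁻, Z=39>38); Sr²⁺ < Ba²⁺ (same group, period 5 vs 6); Ba²⁺ < Cs⁺ (isoelectronic, higher Z=56 is smaller); Cs⁺ < Te²⁻ (isoelectronic, higher Z=55 is smaller).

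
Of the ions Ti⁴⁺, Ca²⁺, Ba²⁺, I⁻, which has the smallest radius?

Ti⁴⁺ (Z=22, 18 e⁻), Ca²⁺ (Z=20, 18 e⁻), Ba²⁺ (Z=56, 54 e⁻), I⁻ (Z=53, 54 e⁻). Ti⁴⁺ < Ca²⁺ (both 18 e⁻, Z=22>20); Ca²⁺ < Ba²⁺ (same group, 2 shells fewer); Ba²⁺ < I⁻ (isoelectronic, higher Z=56 is smaller).

Ti⁴⁺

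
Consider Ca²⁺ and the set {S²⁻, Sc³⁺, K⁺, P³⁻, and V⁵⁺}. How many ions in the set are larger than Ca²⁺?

3

Isoelectronic series (18 e⁻ each). Size is set by nuclear charge: more protons means a smaller ion. V⁵⁺ (Z=23), Sc³⁺ (Z=21), Ca²⁺ (Z=20), K⁺ (Z=19), S²⁻ (Z=16), P³⁻ (Z=15).
Ordering all of them (including Ca²⁺) by radius gives V⁵⁺ < Sc³⁺ < Ca²⁺ < K⁺ < S²⁻ < P³⁻. Count: 3.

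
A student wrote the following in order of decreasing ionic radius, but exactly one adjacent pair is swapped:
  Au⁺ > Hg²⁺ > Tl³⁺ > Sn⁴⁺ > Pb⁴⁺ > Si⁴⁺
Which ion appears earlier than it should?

Compare adjacent ions: same group and charge — period 5 sits above period 6, so Sn⁴⁺ is smaller — yet in this decreasing list Sn⁴⁺ sits before Pb⁴⁺. Nothing else is reversed, so Sn⁴⁺ should move one place to the right.

Sn⁴⁺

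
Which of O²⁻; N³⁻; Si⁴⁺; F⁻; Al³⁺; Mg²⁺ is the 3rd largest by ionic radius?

F⁻

Isoelectronic series (10 e⁻ each). Size is set by nuclear charge: more protons means a smaller ion. Si⁴⁺ (Z=14), Al³⁺ (Z=13), Mg²⁺ (Z=12), F⁻ (Z=9), O²⁻ (Z=8), N³⁻ (Z=7).
So the order is Si⁴⁺ < Al³⁺ < Mg²⁺ < F⁻ < O²⁻ < N³⁻; the 3rd-largest ion is F⁻.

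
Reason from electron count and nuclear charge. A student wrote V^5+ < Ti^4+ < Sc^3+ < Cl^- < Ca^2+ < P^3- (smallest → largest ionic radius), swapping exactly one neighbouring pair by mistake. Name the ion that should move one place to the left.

The pair Cl^-, Ca^2+ is the wrong way round — both have 18 electrons but Z(Ca)=20 > Z(Cl)=17, so Ca^2+ should be the smaller of the two. All other adjacent pairs agree with periodic trends, so Ca^2+ is the misplaced ion.

Ca^2+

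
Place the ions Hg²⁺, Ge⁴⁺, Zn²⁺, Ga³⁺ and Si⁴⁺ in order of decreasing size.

First list Z and electron count for each: Si⁴⁺ has 10 e⁻ (Z=14), Ge⁴⁺ has 28 e⁻ (Z=32), Ga³⁺ has 28 e⁻ (Z=31), Zn²⁺ has 28 e⁻ (Z=30), Hg²⁺ has 78 e⁻ (Z=80). Si⁴⁺ < Ge⁴⁺ (same group, 1 shell fewer); Ge⁴⁺ < Ga³⁺ (both 28 e⁻, Z=32>31); Ga³⁺ < Zn²⁺ (both 28 e⁻, Z=31>30); Zn²⁺ < Hg²⁺ (same group, period 4 vs 6).

Hg²⁺ > Zn²⁺ > Ga³⁺ > Ge⁴⁺ > Si⁴⁺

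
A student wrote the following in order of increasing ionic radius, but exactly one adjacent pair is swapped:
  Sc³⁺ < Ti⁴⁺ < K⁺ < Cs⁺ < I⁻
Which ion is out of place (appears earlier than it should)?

Check each adjacent pair. Sc³⁺ and Ti⁴⁺ are reversed: both have 18 electrons but Z(Ti)=22 > Z(Sc)=21, so Ti⁴⁺ should be the smaller of the two. No other neighbouring pair contradicts the periodic trends, so Sc³⁺ is the ion listed too early.

Sc³⁺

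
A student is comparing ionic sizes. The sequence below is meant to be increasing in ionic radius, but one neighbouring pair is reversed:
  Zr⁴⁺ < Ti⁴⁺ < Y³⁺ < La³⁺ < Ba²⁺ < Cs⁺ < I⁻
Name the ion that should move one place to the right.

Zr⁴⁺

Compare adjacent ions: both in group 4 with the same charge; Ti⁴⁺ (period 4) has the smaller radius — yet in this increasing list Zr⁴⁺ sits before Ti⁴⁺. Nothing else is reversed, so Zr⁴⁺ should move one place to the right.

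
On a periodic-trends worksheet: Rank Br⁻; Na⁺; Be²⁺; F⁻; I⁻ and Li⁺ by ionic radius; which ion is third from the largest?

Work out protons and electrons: Be²⁺: 2 e⁻, Z=4, Li⁺: 2 e⁻, Z=3, Na⁺: 10 e⁻, Z=11, F⁻: 10 e⁻, Z=9, Br⁻: 36 e⁻, Z=35, I⁻: 54 e⁻, Z=53. Be²⁺ < Li⁺ (both 2 e⁻, Z=4>3); Li⁺ < Na⁺ (same group, 1 shell fewer); Na⁺ < F⁻ (both 10 e⁻, Z=11>9); F⁻ < Br⁻ (same group, period 2 vs 4); Br⁻ < I⁻ (same group, period 4 vs 5).
That gives Be²⁺ < Li⁺ < Na⁺ < F⁻ < Br⁻ < I⁻. From the largest end, number 3 is F⁻.

F⁻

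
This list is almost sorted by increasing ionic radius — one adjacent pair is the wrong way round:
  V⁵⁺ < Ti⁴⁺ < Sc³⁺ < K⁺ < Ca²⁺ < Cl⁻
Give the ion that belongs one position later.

K⁺

Check each adjacent pair. K⁺ and Ca²⁺ are reversed: both have 18 electrons but Z(Ca)=20 > Z(K)=19, so Ca²⁺ should be the smaller of the two. No other neighbouring pair contradicts the periodic trends, so K⁺ is the ion listed too early.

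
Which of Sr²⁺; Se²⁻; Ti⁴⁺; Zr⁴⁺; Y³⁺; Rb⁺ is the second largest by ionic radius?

Rb⁺

Electron counts and nuclear charges: Ti⁴⁺ has 18 e⁻ (Z=22), Zr⁴⁺ has 36 e⁻ (Z=40), Y³⁺ has 36 e⁻ (Z=39), Sr²⁺ has 36 e⁻ (Z=38), Rb⁺ has 36 e⁻ (Z=37), Se²⁻ has 36 e⁻ (Z=34). Ti⁴⁺ < Zr⁴⁺ (same group, 1 shell fewer); Zr⁴⁺ < Y³⁺ (isoelectronic, higher Z=40 is smaller); Y³⁺ < Sr²⁺ (isoelectronic, higher Z=39 is smaller); Sr²⁺ < Rb⁺ (both 36 e⁻, Z=38>37); Rb⁺ < Se²⁻ (both 36 e⁻, Z=37>34).
So the order is Ti⁴⁺ < Zr⁴⁺ < Y³⁺ < Sr²⁺ < Rb⁺ < Se²⁻; the 2nd-largest ion is Rb⁺.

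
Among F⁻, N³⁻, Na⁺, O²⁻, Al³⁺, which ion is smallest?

Al³⁺

These species are isoelectronic with 10 electrons. The only difference is the number of protons: Al³⁺ (Z=13), Na⁺ (Z=11), F⁻ (Z=9), O²⁻ (Z=8), N³⁻ (Z=7). The strongest nuclear pull (Al³⁺) gives the smallest ion.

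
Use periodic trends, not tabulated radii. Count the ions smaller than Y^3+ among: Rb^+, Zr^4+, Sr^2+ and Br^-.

1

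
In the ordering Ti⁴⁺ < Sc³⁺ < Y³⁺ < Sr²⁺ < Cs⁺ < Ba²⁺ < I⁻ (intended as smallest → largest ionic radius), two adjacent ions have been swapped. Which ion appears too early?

Cs⁺

Check each adjacent pair. Cs⁺ and Ba²⁺ are reversed: they are isoelectronic (54 e⁻) and Ba has more protons than Cs (56 vs 55), making Ba²⁺ smaller. No other neighbouring pair contradicts the periodic trends, so Cs⁺ is the ion listed too early.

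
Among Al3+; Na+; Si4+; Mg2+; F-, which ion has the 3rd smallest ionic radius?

Mg2+

These species are isoelectronic with 10 electrons. The only difference is the number of protons: Si4+ (Z=14), Al3+ (Z=13), Mg2+ (Z=12), Na+ (Z=11), F- (Z=9). The strongest nuclear pull (Si4+) gives the smallest ion.
That gives Si4+ < Al3+ < Mg2+ < Na+ < F-. From the smallest end, number 3 is Mg2+.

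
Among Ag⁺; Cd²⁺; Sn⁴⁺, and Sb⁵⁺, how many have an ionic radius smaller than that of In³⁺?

Isoelectronic series (46 e⁻ each). Size is set by nuclear charge: more protons means a smaller ion. Sb⁵⁺ (Z=51), Sn⁴⁺ (Z=50), In³⁺ (Z=49), Cd²⁺ (Z=48), Ag⁺ (Z=47).
Ordering all of them (including In³⁺) by radius gives Sb⁵⁺ < Sn⁴⁺ < In³⁺ < Cd²⁺ < Ag⁺. Count: 2.

2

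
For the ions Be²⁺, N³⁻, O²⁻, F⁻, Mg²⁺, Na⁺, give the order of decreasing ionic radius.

N³⁻ > O²⁻ > F⁻ > Na⁺ > Mg²⁺ > Be²⁺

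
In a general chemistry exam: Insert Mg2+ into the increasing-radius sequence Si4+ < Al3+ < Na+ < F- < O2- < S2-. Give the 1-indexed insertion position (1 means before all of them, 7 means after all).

3

Tabulating Z and e⁻: Si4+ (Z=14, 10 e⁻), Al3+ (Z=13, 10 e⁻), Mg2+ (Z=12, 10 e⁻), Na+ (Z=11, 10 e⁻), F- (Z=9, 10 e⁻), O2- (Z=8, 10 e⁻), S2- (Z=16, 18 e⁻). Si4+ < Al3+ (both 10 e⁻, Z=14>13); Al3+ < Mg2+ (both 10 e⁻, Z=13>12); Mg2+ < Na+ (isoelectronic, higher Z=12 is smaller); Na+ < F- (isoelectronic, higher Z=11 is smaller); F- < O2- (isoelectronic, higher Z=9 is smaller); O2- < S2- (same group, period 2 vs 3).
The complete sequence is Si4+ < Al3+ < Mg2+ < Na+ < F- < O2- < S2-. Mg2+ sits at position 3.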